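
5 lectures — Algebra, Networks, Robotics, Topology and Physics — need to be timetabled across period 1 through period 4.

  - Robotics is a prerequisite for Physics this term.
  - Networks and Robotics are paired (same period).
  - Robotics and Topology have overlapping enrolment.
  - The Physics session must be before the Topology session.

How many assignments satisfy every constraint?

16

Splitting on Algebra: it can be period 1 (4), period 2 (4), period 3 (4), period 4 (4). Listing each branch's schedules as (Networks, Robotics, Topology, Physics) by period number:
Algebra=period 1: (1,1,3,2) (1,1,4,2) (1,1,4,3) (2,2,4,3) — 4.
Algebra=period 2: (1,1,3,2) (1,1,4,2) (1,1,4,3) (2,2,4,3) — 4.
Algebra=period 3: (1,1,3,2) (1,1,4,2) (1,1,4,3) (2,2,4,3) — 4.
Algebra=period 4: (1,1,3,2) (1,1,4,2) (1,1,4,3) (2,2,4,3) — 4.
Summing: 4 + 4 + 4 + 4 = 16.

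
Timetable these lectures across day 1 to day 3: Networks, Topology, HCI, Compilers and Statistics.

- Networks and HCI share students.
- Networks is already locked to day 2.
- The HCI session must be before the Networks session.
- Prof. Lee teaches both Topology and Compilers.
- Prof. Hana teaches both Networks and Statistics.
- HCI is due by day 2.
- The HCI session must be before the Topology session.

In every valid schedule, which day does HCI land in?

HCI's window is day 1–day 2.
Networks is fixed at day 2, and HCI can't share a day with Networks.
So HCI must be day 1.

day 1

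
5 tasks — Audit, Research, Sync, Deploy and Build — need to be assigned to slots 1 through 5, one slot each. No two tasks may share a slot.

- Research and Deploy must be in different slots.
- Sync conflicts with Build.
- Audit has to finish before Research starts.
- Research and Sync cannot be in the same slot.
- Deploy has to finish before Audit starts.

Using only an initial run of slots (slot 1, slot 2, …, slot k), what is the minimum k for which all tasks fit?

5

The precedence chain requires at least 3 distinct slots.
With at most 1 per slot and 5 tasks, at least 5 slots are needed.
5 works (last occupied slot: 5): for example Deploy=1; Audit=2; Research=3; Sync=4; Build=5.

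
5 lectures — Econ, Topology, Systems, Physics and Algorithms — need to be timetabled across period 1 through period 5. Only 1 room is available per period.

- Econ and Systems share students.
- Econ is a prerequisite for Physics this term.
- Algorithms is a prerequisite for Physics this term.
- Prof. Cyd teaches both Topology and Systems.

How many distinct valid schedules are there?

40

Splitting on Econ: it can be period 1 (12), period 2 (12), period 3 (10), period 4 (6). Listing each branch's schedules as (Topology, Systems, Physics, Algorithms) by period number:
Econ=period 1: (2,3,5,4) (2,4,5,3) (2,5,4,3) (3,2,5,4) (3,4,5,2) (3,5,4,2) (4,2,5,3) (4,3,5,2) (4,5,3,2) (5,2,4,3) (5,3,4,2) (5,4,3,2) — 12.
Econ=period 2: (1,3,5,4) (1,4,5,3) (1,5,4,3) (3,1,5,4) (3,4,5,1) (3,5,4,1) (4,1,5,3) (4,3,5,1) (4,5,3,1) (5,1,4,3) (5,3,4,1) (5,4,3,1) — 12.
Econ=period 3: (1,2,5,4) (1,4,5,2) (1,5,4,2) (2,1,5,4) (2,4,5,1) (2,5,4,1) (4,1,5,2) (4,2,5,1) (5,1,4,2) (5,2,4,1) — 10.
Econ=period 4: (1,2,5,3) (1,3,5,2) (2,1,5,3) (2,3,5,1) (3,1,5,2) (3,2,5,1) — 6.
Summing: 12 + 12 + 10 + 6 = 40.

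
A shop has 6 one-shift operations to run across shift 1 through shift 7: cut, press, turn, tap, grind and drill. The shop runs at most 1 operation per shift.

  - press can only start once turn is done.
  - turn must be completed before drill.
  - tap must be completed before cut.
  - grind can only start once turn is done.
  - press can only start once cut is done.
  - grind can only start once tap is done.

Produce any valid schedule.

drill=shift 6, press=shift 4, cut=shift 3, tap=shift 2, grind=shift 5, turn=shift 1

Checking: turn(shift 1) before drill(shift 6); tap(shift 2) before cut(shift 3); turn(shift 1) before press(shift 4); tap(shift 2) before grind(shift 5); cut(shift 3) before press(shift 4); turn(shift 1) before grind(shift 5); max 1 per shift (cap 1).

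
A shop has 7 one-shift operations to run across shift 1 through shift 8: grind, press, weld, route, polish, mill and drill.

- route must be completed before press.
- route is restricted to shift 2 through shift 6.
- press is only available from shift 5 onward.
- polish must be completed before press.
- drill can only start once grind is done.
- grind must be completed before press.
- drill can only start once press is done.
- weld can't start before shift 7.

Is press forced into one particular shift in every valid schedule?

press can be shift 5 (e.g. weld -> shift 7, mill -> shift 1, grind -> shift 1, press -> shift 5, drill -> shift 6, route -> shift 2, polish -> shift 1) or shift 6 (e.g. mill=shift 1; drill=shift 7; weld=shift 7; polish=shift 1; route=shift 2; grind=shift 1; press=shift 6).

No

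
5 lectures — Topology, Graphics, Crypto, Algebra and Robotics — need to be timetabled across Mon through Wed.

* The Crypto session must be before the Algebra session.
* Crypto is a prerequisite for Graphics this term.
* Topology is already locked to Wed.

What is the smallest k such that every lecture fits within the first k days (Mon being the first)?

3 days

The precedence chain requires at least 2 distinct days.
Topology can't be placed before Wed — that is day 3 counting from Mon — so the schedule must run through at least 3 days.
3 works (last occupied day: Wed): for example Robotics -> Mon; Graphics -> Tue; Algebra -> Tue; Crypto -> Mon; Topology -> Wed.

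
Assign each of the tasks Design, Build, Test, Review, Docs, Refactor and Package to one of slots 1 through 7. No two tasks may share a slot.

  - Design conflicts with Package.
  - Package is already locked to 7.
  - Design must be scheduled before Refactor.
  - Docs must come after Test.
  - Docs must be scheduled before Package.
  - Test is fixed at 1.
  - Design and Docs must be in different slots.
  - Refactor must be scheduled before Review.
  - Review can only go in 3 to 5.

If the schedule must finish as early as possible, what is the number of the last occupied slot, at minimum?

slot 7

The precedence chain requires at least 3 distinct slots.
With at most 1 per slot and 7 tasks, at least 7 slots are needed.
Package can't be placed before 7, so the schedule must run through at least slot 7.
7 works (last occupied slot: 7): for example Package in 7, Review in 4, Test in 1, Design in 2, Refactor in 3, Build in 6, Docs in 5.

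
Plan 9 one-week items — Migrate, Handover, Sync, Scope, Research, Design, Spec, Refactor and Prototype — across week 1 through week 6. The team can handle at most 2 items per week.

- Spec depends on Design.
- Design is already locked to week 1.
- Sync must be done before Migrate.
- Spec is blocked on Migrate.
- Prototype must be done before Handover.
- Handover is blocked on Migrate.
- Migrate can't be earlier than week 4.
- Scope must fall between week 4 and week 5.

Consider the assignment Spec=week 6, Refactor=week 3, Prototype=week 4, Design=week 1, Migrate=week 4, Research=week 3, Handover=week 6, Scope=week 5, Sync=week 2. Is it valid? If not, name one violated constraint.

Prototype must be done before Handover — holds.
The team can handle at most 2 items per week — holds.
Scope must fall between week 4 and week 5 — holds.
Spec depends on Design — holds.
Design is already locked to week 1 — holds.
Handover is blocked on Migrate — holds.
Sync must be done before Migrate — holds.
Migrate can't be earlier than week 4 — holds.
Spec is blocked on Migrate — holds.

Yes, all constraints hold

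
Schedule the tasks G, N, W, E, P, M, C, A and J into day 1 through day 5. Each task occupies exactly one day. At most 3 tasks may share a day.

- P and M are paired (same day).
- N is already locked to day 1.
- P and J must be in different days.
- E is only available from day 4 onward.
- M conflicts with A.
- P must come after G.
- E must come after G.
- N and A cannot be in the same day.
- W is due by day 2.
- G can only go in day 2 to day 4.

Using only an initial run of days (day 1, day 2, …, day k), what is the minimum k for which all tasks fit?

The precedence chain requires at least 2 distinct days.
With at most 3 per day and 9 tasks, at least 3 days are needed.
E can't be placed before day 4, so the schedule must run through at least day 4.
4 works (last occupied day: day 4): for example M in day 3, P in day 3, N in day 1, C in day 1, W in day 1, J in day 2, A in day 2, E in day 4, G in day 2.

4 days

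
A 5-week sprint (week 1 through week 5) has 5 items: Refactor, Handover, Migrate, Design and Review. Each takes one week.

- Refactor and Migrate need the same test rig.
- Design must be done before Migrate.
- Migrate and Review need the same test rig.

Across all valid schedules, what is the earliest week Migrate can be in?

Precedence pushes Migrate to at least week 2.
Migrate at week 2 is achievable: Refactor in week 1; Handover in week 1; Review in week 1; Design in week 1; Migrate in week 2.

week 2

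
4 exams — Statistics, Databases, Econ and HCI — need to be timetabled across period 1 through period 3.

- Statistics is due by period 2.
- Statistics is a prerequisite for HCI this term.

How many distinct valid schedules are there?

27

Splitting on Statistics: it can be period 1 (18), period 2 (9). Listing each branch's schedules as (Databases, Econ, HCI) by period number:
Statistics=period 1: (1,1,2) (1,1,3) (1,2,2) (1,2,3) (1,3,2) (1,3,3) (2,1,2) (2,1,3) (2,2,2) (2,2,3) (2,3,2) (2,3,3) (3,1,2) (3,1,3) (3,2,2) (3,2,3) (3,3,2) (3,3,3) — 18.
Statistics=period 2: (1,1,3) (1,2,3) (1,3,3) (2,1,3) (2,2,3) (2,3,3) (3,1,3) (3,2,3) (3,3,3) — 9.
Summing: 18 + 9 = 27.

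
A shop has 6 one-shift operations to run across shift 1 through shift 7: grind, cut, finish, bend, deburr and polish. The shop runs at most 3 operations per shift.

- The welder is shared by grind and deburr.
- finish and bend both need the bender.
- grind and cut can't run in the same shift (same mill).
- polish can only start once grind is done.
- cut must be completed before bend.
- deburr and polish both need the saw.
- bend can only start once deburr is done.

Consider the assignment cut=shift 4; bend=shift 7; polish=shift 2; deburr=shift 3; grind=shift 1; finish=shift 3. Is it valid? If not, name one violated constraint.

Yes

cut must be completed before bend — holds.
deburr and polish both need the saw — holds.
bend can only start once deburr is done — holds.
grind and cut can't run in the same shift (same mill) — holds.
The shop runs at most 3 operations per shift — holds.
finish and bend both need the bender — holds.
polish can only start once grind is done — holds.
The welder is shared by grind and deburr — holds.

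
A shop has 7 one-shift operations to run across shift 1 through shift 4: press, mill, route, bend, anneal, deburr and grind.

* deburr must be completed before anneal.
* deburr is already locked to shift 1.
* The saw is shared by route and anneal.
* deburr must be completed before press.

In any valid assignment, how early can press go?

shift 2

Precedence pushes press to at least shift 2.
press at shift 2 is achievable: anneal -> shift 2; route -> shift 1; grind -> shift 1; press -> shift 2; deburr -> shift 1; mill -> shift 1; bend -> shift 1.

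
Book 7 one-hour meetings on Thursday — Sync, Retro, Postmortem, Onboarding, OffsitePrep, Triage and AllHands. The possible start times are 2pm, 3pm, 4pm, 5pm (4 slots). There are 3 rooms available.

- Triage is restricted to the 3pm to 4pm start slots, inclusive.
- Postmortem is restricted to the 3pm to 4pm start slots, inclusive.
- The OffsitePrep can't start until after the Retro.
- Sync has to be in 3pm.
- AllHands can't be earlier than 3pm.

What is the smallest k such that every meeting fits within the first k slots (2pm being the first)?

The precedence chain requires at least 2 distinct slots.
With at most 3 per slot and 7 meetings, at least 3 slots are needed.
3 works (last occupied slot: 4pm): for example Retro=2pm, OffsitePrep=4pm, Triage=3pm, Postmortem=3pm, Onboarding=2pm, AllHands=4pm, Sync=3pm.

3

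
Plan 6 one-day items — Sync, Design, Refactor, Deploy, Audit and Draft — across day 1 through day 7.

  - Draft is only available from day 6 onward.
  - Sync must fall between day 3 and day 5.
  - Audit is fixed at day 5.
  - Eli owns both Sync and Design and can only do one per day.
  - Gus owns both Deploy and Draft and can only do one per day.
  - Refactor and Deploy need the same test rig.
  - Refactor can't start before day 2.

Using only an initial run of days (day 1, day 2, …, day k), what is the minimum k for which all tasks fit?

6 days

Draft can't be placed before day 6, so the schedule must run through at least day 6.
6 works (last occupied day: day 6): for example Refactor in day 2, Audit in day 5, Design in day 1, Draft in day 6, Sync in day 3, Deploy in day 1.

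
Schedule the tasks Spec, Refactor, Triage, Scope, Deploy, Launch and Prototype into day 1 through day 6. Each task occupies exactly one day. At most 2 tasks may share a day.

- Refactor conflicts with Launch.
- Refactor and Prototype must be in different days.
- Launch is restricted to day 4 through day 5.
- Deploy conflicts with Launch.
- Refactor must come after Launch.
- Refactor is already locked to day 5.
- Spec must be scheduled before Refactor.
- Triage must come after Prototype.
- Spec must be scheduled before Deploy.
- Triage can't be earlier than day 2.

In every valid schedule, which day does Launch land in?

Launch's window is day 4–day 5.
Refactor is fixed at day 5, and Launch can't share a day with Refactor.
So Launch must be day 4.

day 4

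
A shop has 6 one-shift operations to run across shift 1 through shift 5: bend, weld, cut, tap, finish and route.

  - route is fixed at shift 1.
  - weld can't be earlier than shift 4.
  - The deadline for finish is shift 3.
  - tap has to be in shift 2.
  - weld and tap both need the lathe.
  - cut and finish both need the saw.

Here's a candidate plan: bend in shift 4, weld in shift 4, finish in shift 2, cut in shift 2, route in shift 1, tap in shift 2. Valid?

cut and finish both need the saw — violated.
The deadline for finish is shift 3 — holds.
tap has to be in shift 2 — holds.
weld can't be earlier than shift 4 — holds.
weld and tap both need the lathe — holds.
route is fixed at shift 1 — holds.

Invalid. cut and finish both need the saw.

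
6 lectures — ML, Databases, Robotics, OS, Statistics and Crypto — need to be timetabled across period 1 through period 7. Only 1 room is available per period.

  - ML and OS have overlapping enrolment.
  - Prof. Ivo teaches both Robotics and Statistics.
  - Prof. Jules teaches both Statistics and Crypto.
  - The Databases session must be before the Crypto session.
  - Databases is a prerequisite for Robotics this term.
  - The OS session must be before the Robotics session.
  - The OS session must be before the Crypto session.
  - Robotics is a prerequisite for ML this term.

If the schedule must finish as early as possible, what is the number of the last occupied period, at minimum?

The precedence chain requires at least 3 distinct periods.
With at most 1 per period and 6 lectures, at least 6 periods are needed.
6 works (last occupied period: period 6): for example OS -> period 2; Crypto -> period 4; Statistics -> period 6; Robotics -> period 3; Databases -> period 1; ML -> period 5.

period 6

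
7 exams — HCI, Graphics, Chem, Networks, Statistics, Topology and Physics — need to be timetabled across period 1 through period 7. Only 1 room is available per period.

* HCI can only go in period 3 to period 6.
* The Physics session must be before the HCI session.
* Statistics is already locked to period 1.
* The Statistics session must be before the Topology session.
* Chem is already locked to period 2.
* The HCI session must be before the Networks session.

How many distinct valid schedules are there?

20

Splitting on HCI: it can be period 4 (6), period 5 (8), period 6 (6). Listing each branch's schedules as (Graphics, Chem, Networks, Statistics, Topology, Physics) by period number:
HCI=period 4: (5,2,6,1,7,3) (5,2,7,1,6,3) (6,2,5,1,7,3) (6,2,7,1,5,3) (7,2,5,1,6,3) (7,2,6,1,5,3) — 6.
HCI=period 5: (3,2,6,1,7,4) (3,2,7,1,6,4) (4,2,6,1,7,3) (4,2,7,1,6,3) (6,2,7,1,3,4) (6,2,7,1,4,3) (7,2,6,1,3,4) (7,2,6,1,4,3) — 8.
HCI=period 6: (3,2,7,1,4,5) (3,2,7,1,5,4) (4,2,7,1,3,5) (4,2,7,1,5,3) (5,2,7,1,3,4) (5,2,7,1,4,3) — 6.
Summing: 6 + 8 + 6 = 20.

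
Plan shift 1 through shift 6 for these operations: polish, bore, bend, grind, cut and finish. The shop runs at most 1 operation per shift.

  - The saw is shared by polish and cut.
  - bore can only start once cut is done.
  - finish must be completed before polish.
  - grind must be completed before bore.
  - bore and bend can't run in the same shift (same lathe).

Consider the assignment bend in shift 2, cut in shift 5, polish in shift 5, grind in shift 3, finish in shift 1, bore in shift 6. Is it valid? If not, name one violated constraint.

No. The saw is shared by polish and cut is not satisfied.

The saw is shared by polish and cut — violated.
The shop runs at most 1 operation per shift — violated.
finish must be completed before polish — holds.
bore and bend can't run in the same shift (same lathe) — holds.
bore can only start once cut is done — holds.
grind must be completed before bore — holds.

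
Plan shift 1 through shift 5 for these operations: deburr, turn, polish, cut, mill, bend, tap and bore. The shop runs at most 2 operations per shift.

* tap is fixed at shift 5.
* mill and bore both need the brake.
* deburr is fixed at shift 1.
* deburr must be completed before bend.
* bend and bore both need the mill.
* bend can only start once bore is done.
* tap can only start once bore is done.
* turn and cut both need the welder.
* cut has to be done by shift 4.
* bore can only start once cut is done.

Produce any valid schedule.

deburr=shift 1, cut=shift 1, polish=shift 3, bore=shift 2, bend=shift 3, turn=shift 2, mill=shift 4, tap=shift 5

Checking: cut(shift 1) before bore(shift 2); bore(shift 2) before bend(shift 3); bore(shift 2) before tap(shift 5); deburr(shift 1) before bend(shift 3); bend(shift 3) != bore(shift 2); mill(shift 4) != bore(shift 2); turn(shift 2) != cut(shift 1); cut=shift 1 in [shift 1,shift 4]; tap=shift 5 in [shift 5,shift 5]; deburr=shift 1 in [shift 1,shift 1]; max 2 per shift (cap 2).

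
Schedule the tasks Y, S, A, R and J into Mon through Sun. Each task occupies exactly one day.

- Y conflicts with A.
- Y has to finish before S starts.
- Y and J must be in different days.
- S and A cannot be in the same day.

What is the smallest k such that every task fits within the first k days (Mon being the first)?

3 days

The precedence chain requires at least 2 distinct days.
Could 2 days be enough, i.e. nothing placed later than Tue? No: S must come after Y (at Mon or later) → {Tue}; Y must come before S (at Tue or earlier) → {Mon}; A can't share with S (Tue) → {Mon}; A can't share with Y (Mon) → nothing is left.
So 2 days is not enough.
3 works (last occupied day: Wed): for example A in Wed; R in Mon; S in Tue; Y in Mon; J in Tue.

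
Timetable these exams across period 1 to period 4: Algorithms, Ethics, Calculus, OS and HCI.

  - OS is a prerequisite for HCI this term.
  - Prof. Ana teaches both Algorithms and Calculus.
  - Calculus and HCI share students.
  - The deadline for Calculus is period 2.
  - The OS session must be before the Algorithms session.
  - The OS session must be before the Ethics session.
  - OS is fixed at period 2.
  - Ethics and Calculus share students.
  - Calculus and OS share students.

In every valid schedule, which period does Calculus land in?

period 1

Calculus's window is period 1–period 2.
OS is fixed at period 2, and Calculus can't share a period with OS.
So Calculus must be period 1.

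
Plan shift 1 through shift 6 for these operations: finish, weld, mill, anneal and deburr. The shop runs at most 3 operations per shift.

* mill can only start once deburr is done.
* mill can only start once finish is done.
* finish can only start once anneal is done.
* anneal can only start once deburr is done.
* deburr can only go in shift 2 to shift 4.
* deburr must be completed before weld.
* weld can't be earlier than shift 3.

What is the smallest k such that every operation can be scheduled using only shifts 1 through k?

5

The precedence chain requires at least 4 distinct shifts.
With at most 3 per shift and 5 operations, at least 2 shifts are needed.
Propagating the time windows through the other constraints, mill can't land before shift 5, so the schedule must run through at least shift 5.
5 works (last occupied shift: shift 5): for example deburr=shift 2; finish=shift 4; mill=shift 5; weld=shift 3; anneal=shift 3.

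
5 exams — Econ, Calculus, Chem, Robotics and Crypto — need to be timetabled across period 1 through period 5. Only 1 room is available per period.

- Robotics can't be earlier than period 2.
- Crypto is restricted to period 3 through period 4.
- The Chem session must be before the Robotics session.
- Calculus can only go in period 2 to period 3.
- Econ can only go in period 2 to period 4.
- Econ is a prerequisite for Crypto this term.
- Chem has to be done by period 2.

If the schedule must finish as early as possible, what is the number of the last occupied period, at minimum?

The precedence chain requires at least 2 distinct periods.
With at most 1 per period and 5 exams, at least 5 periods are needed.
Crypto can't be placed before period 3, so the schedule must run through at least period 3.
5 works (last occupied period: period 5): for example Econ in period 3; Robotics in period 5; Calculus in period 2; Crypto in period 4; Chem in period 1.

5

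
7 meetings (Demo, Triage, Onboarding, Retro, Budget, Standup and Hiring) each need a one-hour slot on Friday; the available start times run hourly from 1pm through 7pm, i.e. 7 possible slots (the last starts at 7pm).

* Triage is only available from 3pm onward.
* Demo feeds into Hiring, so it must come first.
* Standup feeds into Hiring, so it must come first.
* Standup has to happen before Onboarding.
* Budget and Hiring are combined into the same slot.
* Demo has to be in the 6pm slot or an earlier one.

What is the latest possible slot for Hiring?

Precedence pushes Hiring to at least 2pm.
Hiring at 7pm is achievable: Standup=1pm; Hiring=7pm; Onboarding=2pm; Demo=1pm; Retro=1pm; Triage=3pm; Budget=7pm.

7pm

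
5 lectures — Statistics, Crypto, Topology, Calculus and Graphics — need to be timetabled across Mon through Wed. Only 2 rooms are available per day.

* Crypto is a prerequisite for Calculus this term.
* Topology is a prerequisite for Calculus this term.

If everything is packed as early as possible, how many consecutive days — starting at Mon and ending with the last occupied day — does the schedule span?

3 days

The precedence chain requires at least 2 distinct days.
With at most 2 per day and 5 lectures, at least 3 days are needed.
3 works (last occupied day: Wed): for example Graphics -> Wed, Crypto -> Mon, Topology -> Mon, Statistics -> Tue, Calculus -> Tue.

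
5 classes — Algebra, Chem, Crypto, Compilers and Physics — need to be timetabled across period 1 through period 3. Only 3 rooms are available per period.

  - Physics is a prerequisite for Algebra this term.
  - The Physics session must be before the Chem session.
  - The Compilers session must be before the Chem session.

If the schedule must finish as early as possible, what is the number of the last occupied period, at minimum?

period 2

The precedence chain requires at least 2 distinct periods.
With at most 3 per period and 5 classes, at least 2 periods are needed.
2 works (last occupied period: period 2): for example Compilers -> period 1, Algebra -> period 2, Physics -> period 1, Chem -> period 2, Crypto -> period 1.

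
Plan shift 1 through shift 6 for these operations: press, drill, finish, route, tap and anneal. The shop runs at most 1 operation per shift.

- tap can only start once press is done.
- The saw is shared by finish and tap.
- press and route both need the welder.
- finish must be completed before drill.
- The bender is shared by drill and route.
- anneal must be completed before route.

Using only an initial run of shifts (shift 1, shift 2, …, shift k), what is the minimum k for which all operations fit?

6 shifts

The precedence chain requires at least 2 distinct shifts.
With at most 1 per shift and 6 operations, at least 6 shifts are needed.
6 works (last occupied shift: shift 6): for example press in shift 1; anneal in shift 4; tap in shift 6; route in shift 5; drill in shift 3; finish in shift 2.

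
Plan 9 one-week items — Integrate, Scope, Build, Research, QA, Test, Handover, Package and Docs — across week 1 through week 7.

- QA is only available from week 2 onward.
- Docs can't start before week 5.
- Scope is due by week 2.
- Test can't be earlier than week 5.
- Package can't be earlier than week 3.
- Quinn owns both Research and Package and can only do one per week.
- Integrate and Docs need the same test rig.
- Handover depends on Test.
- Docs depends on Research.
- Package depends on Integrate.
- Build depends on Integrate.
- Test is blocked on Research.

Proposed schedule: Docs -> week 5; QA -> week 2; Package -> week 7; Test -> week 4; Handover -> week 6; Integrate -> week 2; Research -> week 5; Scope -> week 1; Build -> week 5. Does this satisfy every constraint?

No. Test is blocked on Research is not satisfied.

Scope is due by week 2 — holds.
Test is blocked on Research — violated.
Integrate and Docs need the same test rig — holds.
Handover depends on Test — holds.
Package can't be earlier than week 3 — holds.
Test can't be earlier than week 5 — violated.
Package depends on Integrate — holds.
Quinn owns both Research and Package and can only do one per week — holds.
Docs can't start before week 5 — holds.
QA is only available from week 2 onward — holds.
Docs depends on Research — violated.
Build depends on Integrate — holds.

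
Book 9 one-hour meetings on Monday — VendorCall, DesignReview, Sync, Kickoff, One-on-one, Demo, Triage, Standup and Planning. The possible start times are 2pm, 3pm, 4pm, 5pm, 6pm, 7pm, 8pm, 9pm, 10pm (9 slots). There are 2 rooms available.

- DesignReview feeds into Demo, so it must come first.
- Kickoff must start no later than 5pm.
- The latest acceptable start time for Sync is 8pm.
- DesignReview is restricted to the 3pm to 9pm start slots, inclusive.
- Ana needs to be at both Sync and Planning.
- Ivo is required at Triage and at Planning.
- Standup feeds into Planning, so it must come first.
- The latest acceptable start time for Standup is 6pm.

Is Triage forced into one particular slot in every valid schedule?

Triage can be 2pm (e.g. Standup -> 3pm; Demo -> 4pm; VendorCall -> 5pm; Planning -> 5pm; Sync -> 4pm; Kickoff -> 2pm; One-on-one -> 6pm; Triage -> 2pm; DesignReview -> 3pm) or 3pm (e.g. One-on-one=6pm, Standup=2pm, VendorCall=5pm, Sync=4pm, Triage=3pm, Kickoff=2pm, Planning=5pm, DesignReview=3pm, Demo=4pm).

No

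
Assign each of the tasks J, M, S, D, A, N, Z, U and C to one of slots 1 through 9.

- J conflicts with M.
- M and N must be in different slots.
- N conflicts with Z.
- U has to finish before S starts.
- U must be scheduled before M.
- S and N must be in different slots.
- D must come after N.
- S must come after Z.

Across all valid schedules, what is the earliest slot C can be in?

C at 1 is achievable: Z=1, N=3, A=1, U=1, S=2, C=1, J=1, M=2, D=4.

1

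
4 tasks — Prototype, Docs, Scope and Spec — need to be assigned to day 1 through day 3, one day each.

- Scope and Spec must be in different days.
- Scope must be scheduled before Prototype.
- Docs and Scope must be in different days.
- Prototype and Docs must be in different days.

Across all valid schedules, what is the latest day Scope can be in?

Downstream work caps Scope at day 2.
Scope at day 2 is achievable: Spec=day 1, Scope=day 2, Docs=day 1, Prototype=day 3.

day 2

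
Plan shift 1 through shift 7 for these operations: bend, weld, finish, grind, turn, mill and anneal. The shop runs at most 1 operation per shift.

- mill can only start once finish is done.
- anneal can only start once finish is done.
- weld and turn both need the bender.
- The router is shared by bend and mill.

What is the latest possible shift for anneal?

shift 7

Precedence pushes anneal to at least shift 2.
anneal at shift 7 is achievable: turn in shift 6; finish in shift 1; weld in shift 4; anneal in shift 7; grind in shift 5; mill in shift 2; bend in shift 3.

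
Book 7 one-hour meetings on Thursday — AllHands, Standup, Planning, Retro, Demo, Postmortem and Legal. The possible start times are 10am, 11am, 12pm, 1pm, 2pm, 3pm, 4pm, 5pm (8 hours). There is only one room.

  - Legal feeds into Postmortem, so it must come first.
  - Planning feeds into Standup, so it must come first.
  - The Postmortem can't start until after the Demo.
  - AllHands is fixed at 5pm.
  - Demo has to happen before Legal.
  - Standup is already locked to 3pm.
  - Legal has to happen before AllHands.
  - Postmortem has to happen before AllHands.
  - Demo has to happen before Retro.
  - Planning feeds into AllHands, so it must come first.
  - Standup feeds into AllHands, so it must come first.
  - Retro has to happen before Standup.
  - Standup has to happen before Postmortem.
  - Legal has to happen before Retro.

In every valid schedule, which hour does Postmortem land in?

4pm

Standup is fixed at 3pm and must come before Postmortem, so Postmortem is at least 4pm.
AllHands is fixed at 5pm and must come after Postmortem, so Postmortem is at most 4pm.
So Postmortem must be 4pm.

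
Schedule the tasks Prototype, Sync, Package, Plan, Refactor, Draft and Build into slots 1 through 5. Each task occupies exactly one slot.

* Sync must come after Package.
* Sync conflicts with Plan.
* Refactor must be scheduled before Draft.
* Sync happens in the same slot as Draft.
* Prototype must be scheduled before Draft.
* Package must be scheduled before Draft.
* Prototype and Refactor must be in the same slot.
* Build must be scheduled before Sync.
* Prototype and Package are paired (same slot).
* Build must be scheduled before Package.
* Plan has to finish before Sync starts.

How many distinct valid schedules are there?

35

Splitting on Prototype: it can be 2 (9), 3 (14), 4 (12). Listing each branch's schedules as (Sync, Package, Plan, Refactor, Draft, Build):
Prototype=2: (3,2,1,2,3,1) (3,2,2,2,3,1) (4,2,1,2,4,1) (4,2,2,2,4,1) (4,2,3,2,4,1) (5,2,1,2,5,1) (5,2,2,2,5,1) (5,2,3,2,5,1) (5,2,4,2,5,1) — 9.
Prototype=3: (4,3,1,3,4,1) (4,3,1,3,4,2) (4,3,2,3,4,1) (4,3,2,3,4,2) (4,3,3,3,4,1) (4,3,3,3,4,2) (5,3,1,3,5,1) (5,3,1,3,5,2) (5,3,2,3,5,1) (5,3,2,3,5,2) (5,3,3,3,5,1) (5,3,3,3,5,2) (5,3,4,3,5,1) (5,3,4,3,5,2) — 14.
Prototype=4: (5,4,1,4,5,1) (5,4,1,4,5,2) (5,4,1,4,5,3) (5,4,2,4,5,1) (5,4,2,4,5,2) (5,4,2,4,5,3) (5,4,3,4,5,1) (5,4,3,4,5,2) (5,4,3,4,5,3) (5,4,4,4,5,1) (5,4,4,4,5,2) (5,4,4,4,5,3) — 12.
Summing: 9 + 14 + 12 = 35.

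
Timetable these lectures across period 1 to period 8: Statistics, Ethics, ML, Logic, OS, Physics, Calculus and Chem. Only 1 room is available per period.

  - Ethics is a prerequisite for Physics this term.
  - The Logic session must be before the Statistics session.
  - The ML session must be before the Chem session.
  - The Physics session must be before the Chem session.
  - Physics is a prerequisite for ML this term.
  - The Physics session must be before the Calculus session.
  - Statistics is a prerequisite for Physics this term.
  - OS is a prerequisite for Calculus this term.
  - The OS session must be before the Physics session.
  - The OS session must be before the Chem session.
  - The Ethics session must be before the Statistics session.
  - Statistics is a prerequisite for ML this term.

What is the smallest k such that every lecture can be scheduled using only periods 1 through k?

8

The precedence chain requires at least 5 distinct periods.
With at most 1 per period and 8 lectures, at least 8 periods are needed.
8 works (last occupied period: period 8): for example Statistics -> period 3; Logic -> period 2; Physics -> period 5; ML -> period 6; Chem -> period 7; Ethics -> period 1; OS -> period 4; Calculus -> period 8.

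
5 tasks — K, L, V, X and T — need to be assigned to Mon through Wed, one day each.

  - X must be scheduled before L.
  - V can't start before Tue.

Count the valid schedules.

54

Splitting on K: it can be Mon (18), Tue (18), Wed (18). Listing each branch's schedules as (L, V, X, T):
K=Mon: (Tue,Tue,Mon,Mon) (Tue,Tue,Mon,Tue) (Tue,Tue,Mon,Wed) (Tue,Wed,Mon,Mon) (Tue,Wed,Mon,Tue) (Tue,Wed,Mon,Wed) (Wed,Tue,Mon,Mon) (Wed,Tue,Mon,Tue) (Wed,Tue,Mon,Wed) (Wed,Tue,Tue,Mon) (Wed,Tue,Tue,Tue) (Wed,Tue,Tue,Wed) (Wed,Wed,Mon,Mon) (Wed,Wed,Mon,Tue) (Wed,Wed,Mon,Wed) (Wed,Wed,Tue,Mon) (Wed,Wed,Tue,Tue) (Wed,Wed,Tue,Wed) — 18.
K=Tue: (Tue,Tue,Mon,Mon) (Tue,Tue,Mon,Tue) (Tue,Tue,Mon,Wed) (Tue,Wed,Mon,Mon) (Tue,Wed,Mon,Tue) (Tue,Wed,Mon,Wed) (Wed,Tue,Mon,Mon) (Wed,Tue,Mon,Tue) (Wed,Tue,Mon,Wed) (Wed,Tue,Tue,Mon) (Wed,Tue,Tue,Tue) (Wed,Tue,Tue,Wed) (Wed,Wed,Mon,Mon) (Wed,Wed,Mon,Tue) (Wed,Wed,Mon,Wed) (Wed,Wed,Tue,Mon) (Wed,Wed,Tue,Tue) (Wed,Wed,Tue,Wed) — 18.
K=Wed: (Tue,Tue,Mon,Mon) (Tue,Tue,Mon,Tue) (Tue,Tue,Mon,Wed) (Tue,Wed,Mon,Mon) (Tue,Wed,Mon,Tue) (Tue,Wed,Mon,Wed) (Wed,Tue,Mon,Mon) (Wed,Tue,Mon,Tue) (Wed,Tue,Mon,Wed) (Wed,Tue,Tue,Mon) (Wed,Tue,Tue,Tue) (Wed,Tue,Tue,Wed) (Wed,Wed,Mon,Mon) (Wed,Wed,Mon,Tue) (Wed,Wed,Mon,Wed) (Wed,Wed,Tue,Mon) (Wed,Wed,Tue,Tue) (Wed,Wed,Tue,Wed) — 18.
Summing: 18 + 18 + 18 = 54.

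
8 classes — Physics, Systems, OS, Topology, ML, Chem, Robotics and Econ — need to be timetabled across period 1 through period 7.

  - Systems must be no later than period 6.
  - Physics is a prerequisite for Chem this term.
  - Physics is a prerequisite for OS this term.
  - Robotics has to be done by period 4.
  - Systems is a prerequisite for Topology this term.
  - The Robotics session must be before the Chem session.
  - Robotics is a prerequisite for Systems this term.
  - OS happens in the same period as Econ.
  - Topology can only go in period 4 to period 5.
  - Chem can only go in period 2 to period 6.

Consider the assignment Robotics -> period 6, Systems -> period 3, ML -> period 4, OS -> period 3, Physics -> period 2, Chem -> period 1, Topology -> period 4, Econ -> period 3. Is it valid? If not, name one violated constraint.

No. The Robotics session must be before the Chem session is not satisfied.

OS happens in the same period as Econ — holds.
Physics is a prerequisite for Chem this term — violated.
Systems is a prerequisite for Topology this term — holds.
Physics is a prerequisite for OS this term — holds.
Robotics has to be done by period 4 — violated.
Robotics is a prerequisite for Systems this term — violated.
Chem can only go in period 2 to period 6 — violated.
Systems must be no later than period 6 — holds.
The Robotics session must be before the Chem session — violated.
Topology can only go in period 4 to period 5 — holds.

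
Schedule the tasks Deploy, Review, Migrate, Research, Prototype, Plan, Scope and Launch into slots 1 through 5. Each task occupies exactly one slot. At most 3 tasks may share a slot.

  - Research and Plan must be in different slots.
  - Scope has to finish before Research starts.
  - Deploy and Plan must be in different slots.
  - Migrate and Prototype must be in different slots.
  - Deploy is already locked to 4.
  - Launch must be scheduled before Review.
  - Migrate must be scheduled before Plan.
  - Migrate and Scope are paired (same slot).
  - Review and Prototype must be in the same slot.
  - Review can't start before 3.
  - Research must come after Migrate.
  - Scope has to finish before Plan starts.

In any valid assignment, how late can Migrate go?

Downstream work caps Migrate at 4.
Migrate at 3 is achievable: Migrate in 3, Deploy in 4, Review in 5, Launch in 1, Plan in 5, Scope in 3, Prototype in 5, Research in 4.
Nothing later works — the conflict and capacity constraints rule out every slot after 3.

3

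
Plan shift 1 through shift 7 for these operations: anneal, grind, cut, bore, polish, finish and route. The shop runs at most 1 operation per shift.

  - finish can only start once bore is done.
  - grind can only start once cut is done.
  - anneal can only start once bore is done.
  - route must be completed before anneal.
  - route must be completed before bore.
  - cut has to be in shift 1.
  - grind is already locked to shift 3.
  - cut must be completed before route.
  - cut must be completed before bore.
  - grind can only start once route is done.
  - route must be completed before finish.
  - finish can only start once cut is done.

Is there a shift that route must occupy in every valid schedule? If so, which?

cut is fixed at shift 1 and must come before route, so route is at least shift 2.
grind is fixed at shift 3 and must come after route, so route is at most shift 2.
So route must be shift 2.

shift 2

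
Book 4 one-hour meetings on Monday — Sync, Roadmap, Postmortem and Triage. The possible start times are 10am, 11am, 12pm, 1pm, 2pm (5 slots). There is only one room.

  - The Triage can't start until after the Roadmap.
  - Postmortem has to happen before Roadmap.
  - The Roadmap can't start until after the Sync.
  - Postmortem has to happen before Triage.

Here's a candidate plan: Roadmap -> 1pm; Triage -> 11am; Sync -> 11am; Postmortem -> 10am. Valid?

The Roadmap can't start until after the Sync — holds.
The Triage can't start until after the Roadmap — violated.
There is only one room — violated.
Postmortem has to happen before Triage — holds.
Postmortem has to happen before Roadmap — holds.

No. There is only one room is not satisfied.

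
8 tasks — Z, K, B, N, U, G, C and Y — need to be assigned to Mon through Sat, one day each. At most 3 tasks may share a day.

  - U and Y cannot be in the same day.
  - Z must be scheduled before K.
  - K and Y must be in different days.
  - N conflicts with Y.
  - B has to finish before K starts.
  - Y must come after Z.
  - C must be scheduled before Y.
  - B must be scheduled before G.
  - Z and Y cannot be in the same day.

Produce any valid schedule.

U -> Thu, C -> Mon, Z -> Mon, G -> Tue, K -> Tue, N -> Tue, B -> Mon, Y -> Wed

Checking: B(Mon) before K(Tue); B(Mon) before G(Tue); Z(Mon) before K(Tue); C(Mon) before Y(Wed); Z(Mon) before Y(Wed); U(Thu) != Y(Wed); Z(Mon) != Y(Wed); K(Tue) != Y(Wed); N(Tue) != Y(Wed); max 3 per day (cap 3).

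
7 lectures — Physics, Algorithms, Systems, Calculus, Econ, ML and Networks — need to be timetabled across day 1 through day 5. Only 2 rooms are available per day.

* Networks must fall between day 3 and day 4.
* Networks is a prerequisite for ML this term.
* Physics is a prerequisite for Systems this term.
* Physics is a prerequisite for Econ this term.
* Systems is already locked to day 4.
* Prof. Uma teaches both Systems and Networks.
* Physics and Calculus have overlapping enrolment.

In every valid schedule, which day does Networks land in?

day 3

Networks's window is day 3–day 4.
Systems is fixed at day 4, and Networks can't share a day with Systems.
So Networks must be day 3.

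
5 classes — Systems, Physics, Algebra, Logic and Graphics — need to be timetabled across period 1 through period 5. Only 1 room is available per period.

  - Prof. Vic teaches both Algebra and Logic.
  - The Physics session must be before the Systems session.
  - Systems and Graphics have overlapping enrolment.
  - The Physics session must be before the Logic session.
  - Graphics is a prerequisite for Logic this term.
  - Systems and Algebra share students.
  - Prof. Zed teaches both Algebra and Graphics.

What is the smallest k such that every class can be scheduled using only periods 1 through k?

5 periods

The precedence chain requires at least 2 distinct periods.
With at most 1 per period and 5 classes, at least 5 periods are needed.
5 works (last occupied period: period 5): for example Logic -> period 3; Physics -> period 1; Graphics -> period 2; Systems -> period 4; Algebra -> period 5.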